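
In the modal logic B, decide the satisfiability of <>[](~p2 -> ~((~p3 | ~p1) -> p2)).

Yes, satisfiable

1. <>[](~p2 -> ~((~p3 | ~p1) -> p2)), 0
2. [](~p2 -> ~((~p3 | ~p1) -> p2)), 1
3. ~p2 -> ~((~p3 | ~p1) -> p2), 0
4. ~p2 -> ~((~p3 | ~p1) -> p2), 1
5. ~((~p3 | ~p1) -> p2), 0
6. ~p3 | ~p1, 0
7. ~p2, 0
8. ~((~p3 | ~p1) -> p2), 1
9. ~p3 | ~p1, 1
10. ~p2, 1
11. ~p1, 0
12. ~p1, 1
Accessibility: 0R0, 0R1, 1R0, 1R1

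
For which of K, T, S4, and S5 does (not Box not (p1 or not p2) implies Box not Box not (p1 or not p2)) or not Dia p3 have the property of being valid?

S4-tableau for the negation not ((not Box not (p1 or not p2) implies Box not Box not (p1 or not p2)) or not Dia p3):
1. not ((not Box not (p1 or not p2) implies Box not Box not (p1 or not p2)) or not Dia p3), u
2. not (not Box not (p1 or not p2) implies Box not Box not (p1 or not p2)), u
3. Dia p3, u
4. not Box not (p1 or not p2), u
5. not Box not Box not (p1 or not p2), u
6. p3, v
7. p1 or not p2, w
8. not p2, w
9. Box not (p1 or not p2), x
10. not (p1 or not p2), x
11. not p1, x
12. p2, x
Accessibility: uRu, uRv, uRw, uRx, vRv, wRw, xRx
Complete open branch: countermodel on an S4-frame, so not valid in S4, nor in K, T (the same frame is also a K-frame and a T-frame).
S5-tableau for the negation not ((not Box not (p1 or not p2) implies Box not Box not (p1 or not p2)) or not Dia p3):
1. not ((not Box not (p1 or not p2) implies Box not Box not (p1 or not p2)) or not Dia p3), u
2. not (not Box not (p1 or not p2) implies Box not Box not (p1 or not p2)), u
3. Dia p3, u
4. not Box not (p1 or not p2), u
5. not Box not Box not (p1 or not p2), u
6. p3, v
7. p1 or not p2, w
8. not p2, w
9. Box not (p1 or not p2), x
10. not (p1 or not p2), u
11. not p1, u
12. p2, u
13. not (p1 or not p2), v
14. not p1, v
15. p2, v
16. not (p1 or not p2), w
17. not p1, w
18. p2, w
Accessibility: uRu, uRv, uRw, uRx, vRu, vRv, vRw, vRx, wRu, wRv, wRw, wRx, xRu, xRv, xRw, xRx
Branch closes: p2 and not p2 both at w.
Every branch closes (one shown): valid in S5.

S5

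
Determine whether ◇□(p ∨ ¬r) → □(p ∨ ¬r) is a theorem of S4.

Tableau for the negation ¬(◇□(p ∨ ¬r) → □(p ∨ ¬r)):
1. ¬(◇□(p ∨ ¬r) → □(p ∨ ¬r)), 0
2. ◇□(p ∨ ¬r), 0
3. ¬□(p ∨ ¬r), 0
4. □(p ∨ ¬r), 1
5. p ∨ ¬r, 1
6. ¬r, 1
7. ¬(p ∨ ¬r), 2
8. ¬p, 2
9. r, 2
Accessibility: 0R0, 0R1, 0R2, 1R1, 2R2
The negation has an open branch (countermodel exists).

Not valid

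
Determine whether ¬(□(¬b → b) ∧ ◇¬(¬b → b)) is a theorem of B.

Valid in B

Tableau for the negation □(¬b → b) ∧ ◇¬(¬b → b):
1. □(¬b → b) ∧ ◇¬(¬b → b), u
2. □(¬b → b), u
3. ◇¬(¬b → b), u
4. ¬b → b, u
5. b, u
6. ¬(¬b → b), v
7. ¬b, v
8. ¬b → b, v
9. b, v
Accessibility: uRu, uRv, vRu, vRv
Branch closes: b and ¬b both at v.
All branches of the negation close; one closing branch shown above.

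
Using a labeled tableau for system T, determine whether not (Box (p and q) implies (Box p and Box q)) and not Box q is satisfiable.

1. not (Box (p and q) implies (Box p and Box q)) and not Box q, u
2. not (Box (p and q) implies (Box p and Box q)), u
3. not Box q, u
4. Box (p and q), u
5. not (Box p and Box q), u
6. p and q, u
7. p, u
8. q, u
9. not q, v
10. p and q, v
11. p, v
12. q, v
Accessibility: uRu, uRv, vRv
Branch closes: q and not q both at v.
Every branch closes; the branch above is one of them.

Unsatisfiable (every branch closes)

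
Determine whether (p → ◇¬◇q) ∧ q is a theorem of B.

No, not valid

Tableau for the negation ¬((p → ◇¬◇q) ∧ q):
1. ¬((p → ◇¬◇q) ∧ q), 0
2. ¬q, 0
Accessibility: 0R0
The negation has an open branch (countermodel exists).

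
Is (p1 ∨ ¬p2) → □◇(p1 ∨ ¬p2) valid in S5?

Tableau for the negation ¬((p1 ∨ ¬p2) → □◇(p1 ∨ ¬p2)):
1. ¬((p1 ∨ ¬p2) → □◇(p1 ∨ ¬p2)), w0
2. p1 ∨ ¬p2, w0   [¬→-rule on 1]
3. ¬□◇(p1 ∨ ¬p2), w0   [¬→-rule on 1]
4. ¬p2, w0   [∨-rule on 2 (branches; this branch)]
5. ¬◇(p1 ∨ ¬p2), w1   [¬□-rule on 3: fresh world w1, w0Rw1]
6. ¬(p1 ∨ ¬p2), w0   [¬◇-rule on 5 via w1Rw0]
7. ¬p1, w0   [¬∨-rule on 6]
8. p2, w0   [¬∨-rule on 6]
Accessibility: w0Rw0, w0Rw1, w1Rw0, w1Rw1
Branch closes: p2 and ¬p2 both at w0.
All branches of the negation close; one closing branch shown above.

Valid in S5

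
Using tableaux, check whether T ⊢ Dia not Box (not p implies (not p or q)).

Tableau for the negation not Dia not Box (not p implies (not p or q)):
1. not Dia not Box (not p implies (not p or q)), u
2. Box (not p implies (not p or q)), u
3. not p implies (not p or q), u
4. not p or q, u
5. q, u
Accessibility: uRu
The negation has an open branch (countermodel exists).

Not valid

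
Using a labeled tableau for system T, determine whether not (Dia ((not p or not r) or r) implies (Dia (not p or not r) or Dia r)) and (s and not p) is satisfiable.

1. not (Dia ((not p or not r) or r) implies (Dia (not p or not r) or Dia r)) and (s and not p), w0
2. not (Dia ((not p or not r) or r) implies (Dia (not p or not r) or Dia r)), w0
3. s and not p, w0
4. Dia ((not p or not r) or r), w0
5. not (Dia (not p or not r) or Dia r), w0
6. s, w0
7. not p, w0
8. not Dia (not p or not r), w0
9. not Dia r, w0
10. not (not p or not r), w0
11. p, w0
12. r, w0
Accessibility: w0Rw0
Branch closes: p and not p both at w0.
Every branch closes; the branch above is one of them.

No, unsatisfiable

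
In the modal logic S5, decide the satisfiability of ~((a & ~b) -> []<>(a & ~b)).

1. ~((a & ~b) -> []<>(a & ~b)), 0
2. a & ~b, 0
3. ~[]<>(a & ~b), 0
4. a, 0
5. ~b, 0
6. ~<>(a & ~b), 1
7. ~(a & ~b), 0
8. ~(a & ~b), 1
9. b, 0
Accessibility: 0R0, 0R1, 1R0, 1R1
Branch closes: b and ~b both at 0.
All branches of the tableau close; one closing branch shown above.

No, unsatisfiable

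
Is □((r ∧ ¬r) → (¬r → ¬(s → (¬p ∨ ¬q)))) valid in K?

Tableau for the negation ¬□((r ∧ ¬r) → (¬r → ¬(s → (¬p ∨ ¬q)))):
1. ¬□((r ∧ ¬r) → (¬r → ¬(s → (¬p ∨ ¬q)))), u
2. ¬((r ∧ ¬r) → (¬r → ¬(s → (¬p ∨ ¬q)))), v
3. r ∧ ¬r, v
4. ¬(¬r → ¬(s → (¬p ∨ ¬q))), v
5. r, v
6. ¬r, v
Accessibility: uRv
Branch closes: r and ¬r both at v.
Every branch of the negation's tableau closes; the branch above is one of them.

Valid in K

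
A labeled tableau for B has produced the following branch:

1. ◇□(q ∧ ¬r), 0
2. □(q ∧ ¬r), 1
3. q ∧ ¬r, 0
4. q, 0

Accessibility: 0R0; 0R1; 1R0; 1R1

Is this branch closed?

No, open

No world carries both an atom and its negation.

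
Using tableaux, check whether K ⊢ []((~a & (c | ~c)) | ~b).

No, not valid

Tableau for the negation ~[]((~a & (c | ~c)) | ~b):
1. ~[]((~a & (c | ~c)) | ~b), 0
2. ~((~a & (c | ~c)) | ~b), 1
3. ~(~a & (c | ~c)), 1
4. b, 1
5. a, 1
Accessibility: 0R1
The negation has an open branch (countermodel exists).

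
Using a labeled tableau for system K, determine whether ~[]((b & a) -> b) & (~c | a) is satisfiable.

Unsatisfiable (every branch closes)

1. ~[]((b & a) -> b) & (~c | a), 0
2. ~[]((b & a) -> b), 0   [&-rule on 1]
3. ~c | a, 0   [&-rule on 1]
4. a, 0   [|-rule on 3 (branches; this branch)]
5. ~((b & a) -> b), 1   [~[]-rule on 2: fresh world 1, 0R1]
6. b & a, 1   [~->-rule on 5]
7. ~b, 1   [~->-rule on 5]
8. b, 1   [&-rule on 6]
9. a, 1   [&-rule on 6]
Accessibility: 0R1
Branch closes: b and ~b both at 1.
All branches of the tableau close; one closing branch shown above.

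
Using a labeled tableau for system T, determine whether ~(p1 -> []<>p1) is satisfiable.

1. ~(p1 -> []<>p1), 0
2. p1, 0
3. ~[]<>p1, 0
4. ~<>p1, 1
5. ~p1, 1
Accessibility: 0R0, 0R1, 1R1

Satisfiable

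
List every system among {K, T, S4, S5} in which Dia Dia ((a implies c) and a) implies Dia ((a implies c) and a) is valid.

T-tableau for the negation not (Dia Dia ((a implies c) and a) implies Dia ((a implies c) and a)):
1. not (Dia Dia ((a implies c) and a) implies Dia ((a implies c) and a)), u
2. Dia Dia ((a implies c) and a), u
3. not Dia ((a implies c) and a), u
4. not ((a implies c) and a), u
5. not a, u
6. Dia ((a implies c) and a), v
7. not ((a implies c) and a), v
8. not a, v
9. (a implies c) and a, w
10. a implies c, w
11. a, w
12. c, w
Accessibility: uRu, uRv, vRv, vRw, wRw
Complete open branch: countermodel on a T-frame, so not valid in T, nor in K (the same frame is also a K-frame).
S4-tableau for the negation not (Dia Dia ((a implies c) and a) implies Dia ((a implies c) and a)):
1. not (Dia Dia ((a implies c) and a) implies Dia ((a implies c) and a)), u
2. Dia Dia ((a implies c) and a), u
3. not Dia ((a implies c) and a), u
4. not ((a implies c) and a), u
5. not (a implies c), u
6. a, u
7. not c, u
8. Dia ((a implies c) and a), v
9. not ((a implies c) and a), v
10. not (a implies c), v
11. a, v
12. not c, v
13. (a implies c) and a, w
14. a implies c, w
15. a, w
16. not ((a implies c) and a), w
17. c, w
18. not (a implies c), w
19. not c, w
Accessibility: uRu, uRv, uRw, vRv, vRw, wRw
Branch closes: c and not c both at w.
Every branch closes (one shown): valid in S4, hence also in S5 (every theorem of S4 is a theorem of S5).

S4, S5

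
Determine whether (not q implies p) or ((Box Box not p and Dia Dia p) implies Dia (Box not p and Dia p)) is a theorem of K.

Tableau for the negation not ((not q implies p) or ((Box Box not p and Dia Dia p) implies Dia (Box not p and Dia p))):
1. not ((not q implies p) or ((Box Box not p and Dia Dia p) implies Dia (Box not p and Dia p))), w0
2. not (not q implies p), w0
3. not ((Box Box not p and Dia Dia p) implies Dia (Box not p and Dia p)), w0
4. not q, w0
5. not p, w0
6. Box Box not p and Dia Dia p, w0
7. not Dia (Box not p and Dia p), w0
8. Box Box not p, w0
9. Dia Dia p, w0
10. Dia p, w1
11. not (Box not p and Dia p), w1
12. Box not p, w1
13. not Dia p, w1
14. p, w2
15. not p, w2
Accessibility: w0Rw1, w1Rw2
Branch closes: p and not p both at w2.
All branches of the negation close; one closing branch shown above.

Valid in K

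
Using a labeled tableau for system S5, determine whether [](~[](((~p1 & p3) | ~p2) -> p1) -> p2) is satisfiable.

1. [](~[](((~p1 & p3) | ~p2) -> p1) -> p2), 0
2. ~[](((~p1 & p3) | ~p2) -> p1) -> p2, 0
3. p2, 0
Accessibility: 0R0

Satisfiable (open branch found)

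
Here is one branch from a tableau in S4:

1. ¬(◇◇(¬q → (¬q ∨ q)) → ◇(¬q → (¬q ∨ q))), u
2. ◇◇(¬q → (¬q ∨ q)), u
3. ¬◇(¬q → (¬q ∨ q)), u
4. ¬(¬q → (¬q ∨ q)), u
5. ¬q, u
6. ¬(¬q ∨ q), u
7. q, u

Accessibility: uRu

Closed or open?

Yes, closed

Both q and ¬q appear at u.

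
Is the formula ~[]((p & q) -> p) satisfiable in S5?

Unsatisfiable (every branch closes)

1. ~[]((p & q) -> p), w0
2. ~((p & q) -> p), w1
3. p & q, w1
4. ~p, w1
5. p, w1
6. q, w1
Accessibility: w0Rw0, w0Rw1, w1Rw0, w1Rw1
Branch closes: p and ~p both at w1.
(One branch shown.) All branches close.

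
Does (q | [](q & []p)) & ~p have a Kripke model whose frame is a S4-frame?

Satisfiable (open branch found)

1. (q | [](q & []p)) & ~p, 0
2. q | [](q & []p), 0
3. ~p, 0
4. q, 0
Accessibility: 0R0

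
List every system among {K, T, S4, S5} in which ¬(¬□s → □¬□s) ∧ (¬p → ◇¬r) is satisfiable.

K, T, S4

S5-tableau for the formula:
1. ¬(¬□s → □¬□s) ∧ (¬p → ◇¬r), w0
2. ¬(¬□s → □¬□s), w0
3. ¬p → ◇¬r, w0
4. ¬□s, w0
5. ¬□¬□s, w0
6. ◇¬r, w0
7. ¬s, w1
8. □s, w2
9. s, w0
10. s, w1
Accessibility: w0Rw0, w0Rw1, w0Rw2, w1Rw0, w1Rw1, w1Rw2, w2Rw0, w2Rw1, w2Rw2
Branch closes: s and ¬s both at w1.
Every branch closes (one shown): unsatisfiable in S5.
S4-tableau for the formula:
1. ¬(¬□s → □¬□s) ∧ (¬p → ◇¬r), w0
2. ¬(¬□s → □¬□s), w0
3. ¬p → ◇¬r, w0
4. ¬□s, w0
5. ¬□¬□s, w0
6. ◇¬r, w0
7. ¬s, w1
8. □s, w2
9. s, w2
10. ¬r, w3
Accessibility: w0Rw0, w0Rw1, w0Rw2, w0Rw3, w1Rw1, w2Rw2, w3Rw3
Complete open branch: satisfiable in S4, hence also in K, T (this S4-model is also a K-model and a T-model).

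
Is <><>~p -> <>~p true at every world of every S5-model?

Tableau for the negation ~(<><>~p -> <>~p):
1. ~(<><>~p -> <>~p), u
2. <><>~p, u
3. ~<>~p, u
4. p, u
5. <>~p, v
6. p, v
7. ~p, w
8. p, w
Accessibility: uRu, uRv, uRw, vRu, vRv, vRw, wRu, wRv, wRw
Branch closes: p and ~p both at w.
All branches of the negation close; one closing branch shown above.

Valid in S5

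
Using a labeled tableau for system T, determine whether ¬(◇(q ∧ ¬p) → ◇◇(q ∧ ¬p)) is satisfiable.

1. ¬(◇(q ∧ ¬p) → ◇◇(q ∧ ¬p)), u
2. ◇(q ∧ ¬p), u
3. ¬◇◇(q ∧ ¬p), u
4. ¬◇(q ∧ ¬p), u
5. ¬(q ∧ ¬p), u
6. p, u
7. q ∧ ¬p, v
8. q, v
9. ¬p, v
10. ¬◇(q ∧ ¬p), v
11. ¬(q ∧ ¬p), v
12. p, v
Accessibility: uRu, uRv, vRv
Branch closes: p and ¬p both at v.
(One branch shown.) All branches close.

Unsatisfiable (every branch closes)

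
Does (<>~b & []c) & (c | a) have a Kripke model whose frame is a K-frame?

Yes, satisfiable

1. (<>~b & []c) & (c | a), 0
2. <>~b & []c, 0   [&-rule on 1]
3. c | a, 0   [&-rule on 1]
4. <>~b, 0   [&-rule on 2]
5. []c, 0   [&-rule on 2]
6. a, 0   [|-rule on 3 (branches; this branch)]
7. ~b, 1   [<>-rule on 4: fresh world 1, 0R1]
8. c, 1   [[]-rule on 5 via 0R1]
Accessibility: 0R1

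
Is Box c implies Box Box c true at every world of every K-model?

Not valid

Tableau for the negation not (Box c implies Box Box c):
1. not (Box c implies Box Box c), w0
2. Box c, w0
3. not Box Box c, w0
4. not Box c, w1
5. c, w1
6. not c, w2
Accessibility: w0Rw1, w1Rw2
The negation has an open branch (countermodel exists).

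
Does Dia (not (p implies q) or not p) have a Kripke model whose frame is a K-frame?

Satisfiable (open branch found)

1. Dia (not (p implies q) or not p), u
2. not (p implies q) or not p, v   [Dia-rule on 1: fresh world v, uRv]
3. not p, v   [or-rule on 2 (branches; this branch)]
Accessibility: uRv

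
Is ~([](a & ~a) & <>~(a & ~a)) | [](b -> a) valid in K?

Valid

Tableau for the negation ~(~([](a & ~a) & <>~(a & ~a)) | [](b -> a)):
1. ~(~([](a & ~a) & <>~(a & ~a)) | [](b -> a)), u
2. [](a & ~a) & <>~(a & ~a), u
3. ~[](b -> a), u
4. [](a & ~a), u
5. <>~(a & ~a), u
6. ~(b -> a), v
7. b, v
8. ~a, v
9. a & ~a, v
10. a, v
Accessibility: uRv
Branch closes: a and ~a both at v.
Every branch of the negation's tableau closes; the branch above is one of them.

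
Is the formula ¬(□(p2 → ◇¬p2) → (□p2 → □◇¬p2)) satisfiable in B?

1. ¬(□(p2 → ◇¬p2) → (□p2 → □◇¬p2)), u
2. □(p2 → ◇¬p2), u
3. ¬(□p2 → □◇¬p2), u
4. □p2, u
5. ¬□◇¬p2, u
6. p2 → ◇¬p2, u
7. p2, u
8. ◇¬p2, u
9. ¬◇¬p2, v
10. p2 → ◇¬p2, v
11. p2, v
12. ◇¬p2, v
13. ¬p2, w
14. p2 → ◇¬p2, w
15. p2, w
Accessibility: uRu, uRv, uRw, vRu, vRv, wRu, wRw
Branch closes: p2 and ¬p2 both at w.
All branches of the tableau close; one closing branch shown above.

Unsatisfiable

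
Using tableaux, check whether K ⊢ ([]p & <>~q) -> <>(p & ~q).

Tableau for the negation ~(([]p & <>~q) -> <>(p & ~q)):
1. ~(([]p & <>~q) -> <>(p & ~q)), u
2. []p & <>~q, u
3. ~<>(p & ~q), u
4. []p, u
5. <>~q, u
6. ~q, v
7. ~(p & ~q), v
8. p, v
9. q, v
Accessibility: uRv
Branch closes: q and ~q both at v.
Every branch of the negation's tableau closes; the branch above is one of them.

Valid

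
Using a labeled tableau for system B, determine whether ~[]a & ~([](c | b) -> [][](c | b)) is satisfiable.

1. ~[]a & ~([](c | b) -> [][](c | b)), u
2. ~[]a, u   [&-rule on 1]
3. ~([](c | b) -> [][](c | b)), u   [&-rule on 1]
4. [](c | b), u   [~->-rule on 3]
5. ~[][](c | b), u   [~->-rule on 3]
6. c | b, u   [[]-rule on 4 via uRu]
7. b, u   [|-rule on 6 (branches; this branch)]
8. ~a, v   [~[]-rule on 2: fresh world v, uRv]
9. c | b, v   [[]-rule on 4 via uRv]
10. b, v   [|-rule on 9 (branches; this branch)]
11. ~[](c | b), w   [~[]-rule on 5: fresh world w, uRw]
12. c | b, w   [[]-rule on 4 via uRw]
13. b, w   [|-rule on 12 (branches; this branch)]
14. ~(c | b), x   [~[]-rule on 11: fresh world x, wRx]
15. ~c, x   [~|-rule on 14]
16. ~b, x   [~|-rule on 14]
Accessibility: uRu, uRv, uRw, vRu, vRv, wRu, wRw, wRx, xRw, xRx

Satisfiable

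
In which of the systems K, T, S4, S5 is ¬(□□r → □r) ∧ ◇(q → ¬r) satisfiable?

K

K-tableau for the formula:
1. ¬(□□r → □r) ∧ ◇(q → ¬r), u
2. ¬(□□r → □r), u
3. ◇(q → ¬r), u
4. □□r, u
5. ¬□r, u
6. q → ¬r, v
7. □r, v
8. ¬r, v
9. ¬r, w
10. □r, w
Accessibility: uRv, uRw
Complete open branch: satisfiable in K.
T-tableau for the formula:
1. ¬(□□r → □r) ∧ ◇(q → ¬r), u
2. ¬(□□r → □r), u
3. ◇(q → ¬r), u
4. □□r, u
5. ¬□r, u
6. □r, u
7. r, u
8. q → ¬r, v
9. □r, v
10. r, v
11. ¬q, v
12. ¬r, w
13. □r, w
14. r, w
Accessibility: uRu, uRv, uRw, vRv, wRw
Branch closes: r and ¬r both at w.
Every branch closes (one shown): unsatisfiable in T, hence also in S4, S5 (every S4/S5-frame is a T-frame).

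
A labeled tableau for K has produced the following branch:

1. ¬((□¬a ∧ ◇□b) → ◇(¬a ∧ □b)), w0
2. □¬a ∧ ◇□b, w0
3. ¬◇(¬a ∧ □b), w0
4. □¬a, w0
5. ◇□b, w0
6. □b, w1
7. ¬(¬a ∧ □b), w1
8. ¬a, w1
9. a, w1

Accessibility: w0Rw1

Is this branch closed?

Both a and ¬a appear at w1.

Yes, closed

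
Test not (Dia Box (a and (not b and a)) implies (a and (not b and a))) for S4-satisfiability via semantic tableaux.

Satisfiable (open branch found)

1. not (Dia Box (a and (not b and a)) implies (a and (not b and a))), w0
2. Dia Box (a and (not b and a)), w0   [neg-implies-rule on 1]
3. not (a and (not b and a)), w0   [neg-implies-rule on 1]
4. not (not b and a), w0   [neg-and-rule on 3 (branches; this branch)]
5. not a, w0   [neg-and-rule on 4 (branches; this branch)]
6. Box (a and (not b and a)), w1   [Dia-rule on 2: fresh world w1, w0Rw1]
7. a and (not b and a), w1   [Box-rule on 6 via w1Rw1]
8. a, w1   [and-rule on 7]
9. not b and a, w1   [and-rule on 7]
10. not b, w1   [and-rule on 9]
Accessibility: w0Rw0, w0Rw1, w1Rw1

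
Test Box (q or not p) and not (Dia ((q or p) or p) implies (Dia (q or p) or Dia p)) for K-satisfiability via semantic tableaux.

1. Box (q or not p) and not (Dia ((q or p) or p) implies (Dia (q or p) or Dia p)), u
2. Box (q or not p), u   [and-rule on 1]
3. not (Dia ((q or p) or p) implies (Dia (q or p) or Dia p)), u   [and-rule on 1]
4. Dia ((q or p) or p), u   [neg-implies-rule on 3]
5. not (Dia (q or p) or Dia p), u   [neg-implies-rule on 3]
6. not Dia (q or p), u   [neg-or-rule on 5]
7. not Dia p, u   [neg-or-rule on 5]
8. (q or p) or p, v   [Dia-rule on 4: fresh world v, uRv]
9. q or not p, v   [Box-rule on 2 via uRv]
10. not (q or p), v   [neg-Dia-rule on 6 via uRv]
11. not q, v   [neg-or-rule on 10]
12. not p, v   [neg-or-rule on 10]
13. q or p, v   [or-rule on 8 (branches; this branch)]
14. p, v   [or-rule on 13 (branches; this branch)]
Accessibility: uRv
Branch closes: p and not p both at v.
Every branch closes; the branch above is one of them.

Unsatisfiable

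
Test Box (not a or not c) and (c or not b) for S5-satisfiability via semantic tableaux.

1. Box (not a or not c) and (c or not b), w0
2. Box (not a or not c), w0
3. c or not b, w0
4. not a or not c, w0
5. not b, w0
6. not c, w0
Accessibility: w0Rw0

Satisfiable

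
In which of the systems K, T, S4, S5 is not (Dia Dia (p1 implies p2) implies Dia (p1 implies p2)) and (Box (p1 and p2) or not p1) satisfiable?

K

K-tableau for the formula:
1. not (Dia Dia (p1 implies p2) implies Dia (p1 implies p2)) and (Box (p1 and p2) or not p1), w0
2. not (Dia Dia (p1 implies p2) implies Dia (p1 implies p2)), w0
3. Box (p1 and p2) or not p1, w0
4. Dia Dia (p1 implies p2), w0
5. not Dia (p1 implies p2), w0
6. not p1, w0
7. Dia (p1 implies p2), w1
8. not (p1 implies p2), w1
9. p1, w1
10. not p2, w1
11. p1 implies p2, w2
12. p2, w2
Accessibility: w0Rw1, w1Rw2
Complete open branch: satisfiable in K.
T-tableau for the formula:
1. not (Dia Dia (p1 implies p2) implies Dia (p1 implies p2)) and (Box (p1 and p2) or not p1), w0
2. not (Dia Dia (p1 implies p2) implies Dia (p1 implies p2)), w0
3. Box (p1 and p2) or not p1, w0
4. Dia Dia (p1 implies p2), w0
5. not Dia (p1 implies p2), w0
6. not (p1 implies p2), w0
7. p1, w0
8. not p2, w0
9. Box (p1 and p2), w0
10. p1 and p2, w0
11. p2, w0
Accessibility: w0Rw0
Branch closes: p2 and not p2 both at w0.
Every branch closes (one shown): unsatisfiable in T, hence also in S4, S5 (every S4/S5-frame is a T-frame).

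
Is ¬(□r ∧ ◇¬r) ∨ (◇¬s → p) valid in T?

Tableau for the negation ¬(¬(□r ∧ ◇¬r) ∨ (◇¬s → p)):
1. ¬(¬(□r ∧ ◇¬r) ∨ (◇¬s → p)), w0
2. □r ∧ ◇¬r, w0
3. ¬(◇¬s → p), w0
4. □r, w0
5. ◇¬r, w0
6. ◇¬s, w0
7. ¬p, w0
8. r, w0
9. ¬r, w1
10. r, w1
Accessibility: w0Rw0, w0Rw1, w1Rw1
Branch closes: r and ¬r both at w1.
All branches of the negation close; one closing branch shown above.

Valid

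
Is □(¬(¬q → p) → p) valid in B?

Tableau for the negation ¬□(¬(¬q → p) → p):
1. ¬□(¬(¬q → p) → p), u
2. ¬(¬(¬q → p) → p), v   [¬□-rule on 1: fresh world v, uRv]
3. ¬(¬q → p), v   [¬→-rule on 2]
4. ¬p, v   [¬→-rule on 2]
5. ¬q, v   [¬→-rule on 3]
Accessibility: uRu, uRv, vRu, vRv
The negation has an open branch (countermodel exists).

Invalid (countermodel exists)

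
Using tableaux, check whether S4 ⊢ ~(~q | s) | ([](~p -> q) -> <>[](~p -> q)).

Valid

Tableau for the negation ~(~(~q | s) | ([](~p -> q) -> <>[](~p -> q))):
1. ~(~(~q | s) | ([](~p -> q) -> <>[](~p -> q))), 0
2. ~q | s, 0   [~|-rule on 1]
3. ~([](~p -> q) -> <>[](~p -> q)), 0   [~|-rule on 1]
4. [](~p -> q), 0   [~->-rule on 3]
5. ~<>[](~p -> q), 0   [~->-rule on 3]
6. ~p -> q, 0   [[]-rule on 4 via 0R0]
7. ~[](~p -> q), 0   [~<>-rule on 5 via 0R0]
8. s, 0   [|-rule on 2 (branches; this branch)]
9. q, 0   [->-rule on 6 (branches; this branch)]
10. ~(~p -> q), 1   [~[]-rule on 7: fresh world 1, 0R1]
11. ~p, 1   [~->-rule on 10]
12. ~q, 1   [~->-rule on 10]
13. ~p -> q, 1   [[]-rule on 4 via 0R1]
14. ~[](~p -> q), 1   [~<>-rule on 5 via 0R1]
15. q, 1   [->-rule on 13 (branches; this branch)]
Accessibility: 0R0, 0R1, 1R1
Branch closes: q and ~q both at 1.
All branches of the negation close; one closing branch shown above.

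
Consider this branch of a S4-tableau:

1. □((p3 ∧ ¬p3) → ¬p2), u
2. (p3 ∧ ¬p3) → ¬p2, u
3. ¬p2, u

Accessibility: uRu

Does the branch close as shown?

No atom appears with both signs at the same world.

Not closed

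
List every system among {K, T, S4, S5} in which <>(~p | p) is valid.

K-tableau for the negation ~<>(~p | p):
1. ~<>(~p | p), 0
Complete open branch: countermodel on a K-frame, so not valid in K.
T-tableau for the negation ~<>(~p | p):
1. ~<>(~p | p), 0
2. ~(~p | p), 0
3. p, 0
4. ~p, 0
Accessibility: 0R0
Branch closes: p and ~p both at 0.
Every branch closes (one shown): valid in T, hence also in S4, S5 (every theorem of T is a theorem of S4 and S5).

T, S4, S5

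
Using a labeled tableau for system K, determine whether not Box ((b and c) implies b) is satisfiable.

1. not Box ((b and c) implies b), 0
2. not ((b and c) implies b), 1
3. b and c, 1
4. not b, 1
5. b, 1
6. c, 1
Accessibility: 0R1
Branch closes: b and not b both at 1.
(One branch shown.) All branches close.

Unsatisfiable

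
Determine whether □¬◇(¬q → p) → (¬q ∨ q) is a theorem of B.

Tableau for the negation ¬(□¬◇(¬q → p) → (¬q ∨ q)):
1. ¬(□¬◇(¬q → p) → (¬q ∨ q)), w0
2. □¬◇(¬q → p), w0
3. ¬(¬q ∨ q), w0
4. q, w0
5. ¬q, w0
Accessibility: w0Rw0
Branch closes: q and ¬q both at w0.
All branches of the negation close; one closing branch shown above.

Valid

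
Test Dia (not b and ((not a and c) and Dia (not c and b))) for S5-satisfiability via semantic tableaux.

Satisfiable (open branch found)

1. Dia (not b and ((not a and c) and Dia (not c and b))), u
2. not b and ((not a and c) and Dia (not c and b)), v   [Dia-rule on 1: fresh world v, uRv]
3. not b, v   [and-rule on 2]
4. (not a and c) and Dia (not c and b), v   [and-rule on 2]
5. not a and c, v   [and-rule on 4]
6. Dia (not c and b), v   [and-rule on 4]
7. not a, v   [and-rule on 5]
8. c, v   [and-rule on 5]
9. not c and b, w   [Dia-rule on 6: fresh world w, vRw]
10. not c, w   [and-rule on 9]
11. b, w   [and-rule on 9]
Accessibility: uRu, uRv, uRw, vRu, vRv, vRw, wRu, wRv, wRw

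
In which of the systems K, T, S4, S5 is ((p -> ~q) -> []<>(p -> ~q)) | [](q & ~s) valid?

S4-tableau for the negation ~(((p -> ~q) -> []<>(p -> ~q)) | [](q & ~s)):
1. ~(((p -> ~q) -> []<>(p -> ~q)) | [](q & ~s)), 0
2. ~((p -> ~q) -> []<>(p -> ~q)), 0
3. ~[](q & ~s), 0
4. p -> ~q, 0
5. ~[]<>(p -> ~q), 0
6. ~q, 0
7. ~(q & ~s), 1
8. s, 1
9. ~<>(p -> ~q), 2
10. ~(p -> ~q), 2
11. p, 2
12. q, 2
Accessibility: 0R0, 0R1, 0R2, 1R1, 2R2
Complete open branch: countermodel on an S4-frame, so not valid in S4, nor in K, T (the same frame is also a K-frame and a T-frame).
S5-tableau for the negation ~(((p -> ~q) -> []<>(p -> ~q)) | [](q & ~s)):
1. ~(((p -> ~q) -> []<>(p -> ~q)) | [](q & ~s)), 0
2. ~((p -> ~q) -> []<>(p -> ~q)), 0
3. ~[](q & ~s), 0
4. p -> ~q, 0
5. ~[]<>(p -> ~q), 0
6. ~q, 0
7. ~(q & ~s), 1
8. s, 1
9. ~<>(p -> ~q), 2
10. ~(p -> ~q), 0
11. p, 0
12. q, 0
Accessibility: 0R0, 0R1, 0R2, 1R0, 1R1, 1R2, 2R0, 2R1, 2R2
Branch closes: q and ~q both at 0.
Every branch closes (one shown): valid in S5.

S5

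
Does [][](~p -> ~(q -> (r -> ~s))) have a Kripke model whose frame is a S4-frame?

1. [][](~p -> ~(q -> (r -> ~s))), w0
2. [](~p -> ~(q -> (r -> ~s))), w0
3. ~p -> ~(q -> (r -> ~s)), w0
4. ~(q -> (r -> ~s)), w0
5. q, w0
6. ~(r -> ~s), w0
7. r, w0
8. s, w0
Accessibility: w0Rw0

Yes, satisfiable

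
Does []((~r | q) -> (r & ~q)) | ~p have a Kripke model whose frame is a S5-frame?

1. []((~r | q) -> (r & ~q)) | ~p, u
2. ~p, u
Accessibility: uRu

Yes, satisfiable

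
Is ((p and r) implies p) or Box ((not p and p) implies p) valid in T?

Valid in T

Tableau for the negation not (((p and r) implies p) or Box ((not p and p) implies p)):
1. not (((p and r) implies p) or Box ((not p and p) implies p)), 0
2. not ((p and r) implies p), 0   [neg-or-rule on 1]
3. not Box ((not p and p) implies p), 0   [neg-or-rule on 1]
4. p and r, 0   [neg-implies-rule on 2]
5. not p, 0   [neg-implies-rule on 2]
6. p, 0   [and-rule on 4]
7. r, 0   [and-rule on 4]
Accessibility: 0R0
Branch closes: p and not p both at 0.
All branches of the negation close; one closing branch shown above.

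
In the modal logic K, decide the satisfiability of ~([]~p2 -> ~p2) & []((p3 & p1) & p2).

Satisfiable (open branch found)

1. ~([]~p2 -> ~p2) & []((p3 & p1) & p2), w0
2. ~([]~p2 -> ~p2), w0
3. []((p3 & p1) & p2), w0
4. []~p2, w0
5. p2, w0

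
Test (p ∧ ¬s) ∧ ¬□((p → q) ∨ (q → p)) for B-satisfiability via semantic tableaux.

1. (p ∧ ¬s) ∧ ¬□((p → q) ∨ (q → p)), w0
2. p ∧ ¬s, w0
3. ¬□((p → q) ∨ (q → p)), w0
4. p, w0
5. ¬s, w0
6. ¬((p → q) ∨ (q → p)), w1
7. ¬(p → q), w1
8. ¬(q → p), w1
9. p, w1
10. ¬q, w1
11. q, w1
12. ¬p, w1
Accessibility: w0Rw0, w0Rw1, w1Rw0, w1Rw1
Branch closes: q and ¬q both at w1.
(One branch shown.) All branches close.

Unsatisfiable (every branch closes)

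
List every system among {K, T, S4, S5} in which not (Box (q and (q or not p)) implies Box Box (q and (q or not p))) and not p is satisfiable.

K, T

T-tableau for the formula:
1. not (Box (q and (q or not p)) implies Box Box (q and (q or not p))) and not p, w0
2. not (Box (q and (q or not p)) implies Box Box (q and (q or not p))), w0
3. not p, w0
4. Box (q and (q or not p)), w0
5. not Box Box (q and (q or not p)), w0
6. q and (q or not p), w0
7. q, w0
8. q or not p, w0
9. not Box (q and (q or not p)), w1
10. q and (q or not p), w1
11. q, w1
12. q or not p, w1
13. not p, w1
14. not (q and (q or not p)), w2
15. not (q or not p), w2
16. not q, w2
17. p, w2
Accessibility: w0Rw0, w0Rw1, w1Rw1, w1Rw2, w2Rw2
Complete open branch: satisfiable in T, hence also in K (this T-model is also a K-model).
S4-tableau for the formula:
1. not (Box (q and (q or not p)) implies Box Box (q and (q or not p))) and not p, w0
2. not (Box (q and (q or not p)) implies Box Box (q and (q or not p))), w0
3. not p, w0
4. Box (q and (q or not p)), w0
5. not Box Box (q and (q or not p)), w0
6. q and (q or not p), w0
7. q, w0
8. q or not p, w0
9. not Box (q and (q or not p)), w1
10. q and (q or not p), w1
11. q, w1
12. q or not p, w1
13. not p, w1
14. not (q and (q or not p)), w2
15. q and (q or not p), w2
16. q, w2
17. q or not p, w2
18. not (q or not p), w2
19. not q, w2
20. p, w2
Accessibility: w0Rw0, w0Rw1, w0Rw2, w1Rw1, w1Rw2, w2Rw2
Branch closes: q and not q both at w2.
Every branch closes (one shown): unsatisfiable in S4, hence also in S5 (every S5-frame is an S4-frame).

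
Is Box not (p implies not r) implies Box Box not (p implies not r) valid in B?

Invalid (countermodel exists)

Tableau for the negation not (Box not (p implies not r) implies Box Box not (p implies not r)):
1. not (Box not (p implies not r) implies Box Box not (p implies not r)), 0
2. Box not (p implies not r), 0   [neg-implies-rule on 1]
3. not Box Box not (p implies not r), 0   [neg-implies-rule on 1]
4. not (p implies not r), 0   [Box-rule on 2 via 0R0]
5. p, 0   [neg-implies-rule on 4]
6. r, 0   [neg-implies-rule on 4]
7. not Box not (p implies not r), 1   [neg-Box-rule on 3: fresh world 1, 0R1]
8. not (p implies not r), 1   [Box-rule on 2 via 0R1]
9. p, 1   [neg-implies-rule on 8]
10. r, 1   [neg-implies-rule on 8]
11. p implies not r, 2   [neg-Box-rule on 7: fresh world 2, 1R2]
12. not r, 2   [implies-rule on 11 (branches; this branch)]
Accessibility: 0R0, 0R1, 1R0, 1R1, 1R2, 2R1, 2R2
The negation has an open branch (countermodel exists).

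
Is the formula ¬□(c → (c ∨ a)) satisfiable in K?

1. ¬□(c → (c ∨ a)), u
2. ¬(c → (c ∨ a)), v
3. c, v
4. ¬(c ∨ a), v
5. ¬c, v
6. ¬a, v
Accessibility: uRv
Branch closes: c and ¬c both at v.
Every branch closes; the branch above is one of them.

Unsatisfiable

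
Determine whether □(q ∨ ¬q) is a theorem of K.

Tableau for the negation ¬□(q ∨ ¬q):
1. ¬□(q ∨ ¬q), u
2. ¬(q ∨ ¬q), v   [¬□-rule on 1: fresh world v, uRv]
3. ¬q, v   [¬∨-rule on 2]
4. q, v   [¬∨-rule on 2]
Accessibility: uRv
Branch closes: q and ¬q both at v.
All branches of the negation close; one closing branch shown above.

Yes, valid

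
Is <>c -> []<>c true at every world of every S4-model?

No, not valid

Tableau for the negation ~(<>c -> []<>c):
1. ~(<>c -> []<>c), u
2. <>c, u   [~->-rule on 1]
3. ~[]<>c, u   [~->-rule on 1]
4. c, v   [<>-rule on 2: fresh world v, uRv]
5. ~<>c, w   [~[]-rule on 3: fresh world w, uRw]
6. ~c, w   [~<>-rule on 5 via wRw]
Accessibility: uRu, uRv, uRw, vRv, wRw
The negation has an open branch (countermodel exists).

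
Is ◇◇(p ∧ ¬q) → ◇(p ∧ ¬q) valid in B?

Tableau for the negation ¬(◇◇(p ∧ ¬q) → ◇(p ∧ ¬q)):
1. ¬(◇◇(p ∧ ¬q) → ◇(p ∧ ¬q)), w0
2. ◇◇(p ∧ ¬q), w0
3. ¬◇(p ∧ ¬q), w0
4. ¬(p ∧ ¬q), w0
5. q, w0
6. ◇(p ∧ ¬q), w1
7. ¬(p ∧ ¬q), w1
8. q, w1
9. p ∧ ¬q, w2
10. p, w2
11. ¬q, w2
Accessibility: w0Rw0, w0Rw1, w1Rw0, w1Rw1, w1Rw2, w2Rw1, w2Rw2
The negation has an open branch (countermodel exists).

Invalid (countermodel exists)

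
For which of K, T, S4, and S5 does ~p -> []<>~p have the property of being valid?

S5-tableau for the negation ~(~p -> []<>~p):
1. ~(~p -> []<>~p), u
2. ~p, u
3. ~[]<>~p, u
4. ~<>~p, v
5. p, u
Accessibility: uRu, uRv, vRu, vRv
Branch closes: p and ~p both at u.
Every branch closes (one shown): valid in S5.
S4-tableau for the negation ~(~p -> []<>~p):
1. ~(~p -> []<>~p), u
2. ~p, u
3. ~[]<>~p, u
4. ~<>~p, v
5. p, v
Accessibility: uRu, uRv, vRv
Complete open branch: countermodel on an S4-frame, so not valid in S4, nor in K, T (the same frame is also a K-frame and a T-frame).

S5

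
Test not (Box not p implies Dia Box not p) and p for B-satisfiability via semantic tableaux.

1. not (Box not p implies Dia Box not p) and p, 0
2. not (Box not p implies Dia Box not p), 0   [and-rule on 1]
3. p, 0   [and-rule on 1]
4. Box not p, 0   [neg-implies-rule on 2]
5. not Dia Box not p, 0   [neg-implies-rule on 2]
6. not p, 0   [Box-rule on 4 via 0R0]
Accessibility: 0R0
Branch closes: p and not p both at 0.
Every branch closes; the branch above is one of them.

Unsatisfiable (every branch closes)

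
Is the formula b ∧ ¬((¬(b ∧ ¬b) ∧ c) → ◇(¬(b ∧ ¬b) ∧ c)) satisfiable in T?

Unsatisfiable

1. b ∧ ¬((¬(b ∧ ¬b) ∧ c) → ◇(¬(b ∧ ¬b) ∧ c)), w0
2. b, w0   [∧-rule on 1]
3. ¬((¬(b ∧ ¬b) ∧ c) → ◇(¬(b ∧ ¬b) ∧ c)), w0   [∧-rule on 1]
4. ¬(b ∧ ¬b) ∧ c, w0   [¬→-rule on 3]
5. ¬◇(¬(b ∧ ¬b) ∧ c), w0   [¬→-rule on 3]
6. ¬(b ∧ ¬b), w0   [∧-rule on 4]
7. c, w0   [∧-rule on 4]
8. ¬(¬(b ∧ ¬b) ∧ c), w0   [¬◇-rule on 5 via w0Rw0]
9. b ∧ ¬b, w0   [¬∧-rule on 8 (branches; this branch)]
10. ¬b, w0   [∧-rule on 9]
Accessibility: w0Rw0
Branch closes: b and ¬b both at w0.
Every branch closes; the branch above is one of them.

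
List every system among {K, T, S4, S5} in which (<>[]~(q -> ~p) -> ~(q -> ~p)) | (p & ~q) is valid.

S4-tableau for the negation ~((<>[]~(q -> ~p) -> ~(q -> ~p)) | (p & ~q)):
1. ~((<>[]~(q -> ~p) -> ~(q -> ~p)) | (p & ~q)), u
2. ~(<>[]~(q -> ~p) -> ~(q -> ~p)), u
3. ~(p & ~q), u
4. <>[]~(q -> ~p), u
5. q -> ~p, u
6. q, u
7. ~p, u
8. []~(q -> ~p), v
9. ~(q -> ~p), v
10. q, v
11. p, v
Accessibility: uRu, uRv, vRv
Complete open branch: countermodel on an S4-frame, so not valid in S4, nor in K, T (the same frame is also a K-frame and a T-frame).
S5-tableau for the negation ~((<>[]~(q -> ~p) -> ~(q -> ~p)) | (p & ~q)):
1. ~((<>[]~(q -> ~p) -> ~(q -> ~p)) | (p & ~q)), u
2. ~(<>[]~(q -> ~p) -> ~(q -> ~p)), u
3. ~(p & ~q), u
4. <>[]~(q -> ~p), u
5. q -> ~p, u
6. q, u
7. ~p, u
8. []~(q -> ~p), v
9. ~(q -> ~p), u
10. p, u
Accessibility: uRu, uRv, vRu, vRv
Branch closes: p and ~p both at u.
Every branch closes (one shown): valid in S5.

S5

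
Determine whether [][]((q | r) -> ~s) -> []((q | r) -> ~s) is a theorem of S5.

Tableau for the negation ~([][]((q | r) -> ~s) -> []((q | r) -> ~s)):
1. ~([][]((q | r) -> ~s) -> []((q | r) -> ~s)), w0
2. [][]((q | r) -> ~s), w0
3. ~[]((q | r) -> ~s), w0
4. []((q | r) -> ~s), w0
5. (q | r) -> ~s, w0
6. ~(q | r), w0
7. ~q, w0
8. ~r, w0
9. ~((q | r) -> ~s), w1
10. q | r, w1
11. s, w1
12. []((q | r) -> ~s), w1
13. (q | r) -> ~s, w1
14. r, w1
15. ~(q | r), w1
16. ~q, w1
17. ~r, w1
Accessibility: w0Rw0, w0Rw1, w1Rw0, w1Rw1
Branch closes: r and ~r both at w1.
All branches of the negation close; one closing branch shown above.

Valid in S5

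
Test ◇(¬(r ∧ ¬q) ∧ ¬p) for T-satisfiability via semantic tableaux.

1. ◇(¬(r ∧ ¬q) ∧ ¬p), u
2. ¬(r ∧ ¬q) ∧ ¬p, v   [◇-rule on 1: fresh world v, uRv]
3. ¬(r ∧ ¬q), v   [∧-rule on 2]
4. ¬p, v   [∧-rule on 2]
5. q, v   [¬∧-rule on 3 (branches; this branch)]
Accessibility: uRu, uRv, vRv

Satisfiable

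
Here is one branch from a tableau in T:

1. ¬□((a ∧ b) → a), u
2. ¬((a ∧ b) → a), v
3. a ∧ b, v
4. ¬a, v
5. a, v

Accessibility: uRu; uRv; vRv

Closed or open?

Both a and ¬a appear at v.

Yes, closed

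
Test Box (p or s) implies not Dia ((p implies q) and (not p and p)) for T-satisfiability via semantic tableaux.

1. Box (p or s) implies not Dia ((p implies q) and (not p and p)), w0
2. not Dia ((p implies q) and (not p and p)), w0
3. not ((p implies q) and (not p and p)), w0
4. not (not p and p), w0
5. not p, w0
Accessibility: w0Rw0

Satisfiable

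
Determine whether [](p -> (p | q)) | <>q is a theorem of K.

Valid

Tableau for the negation ~([](p -> (p | q)) | <>q):
1. ~([](p -> (p | q)) | <>q), u
2. ~[](p -> (p | q)), u
3. ~<>q, u
4. ~(p -> (p | q)), v
5. p, v
6. ~(p | q), v
7. ~p, v
8. ~q, v
Accessibility: uRv
Branch closes: p and ~p both at v.
Every branch of the negation's tableau closes; the branch above is one of them.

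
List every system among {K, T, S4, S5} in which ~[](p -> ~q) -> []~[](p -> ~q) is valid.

S4-tableau for the negation ~(~[](p -> ~q) -> []~[](p -> ~q)):
1. ~(~[](p -> ~q) -> []~[](p -> ~q)), w0
2. ~[](p -> ~q), w0
3. ~[]~[](p -> ~q), w0
4. ~(p -> ~q), w1
5. p, w1
6. q, w1
7. [](p -> ~q), w2
8. p -> ~q, w2
9. ~q, w2
Accessibility: w0Rw0, w0Rw1, w0Rw2, w1Rw1, w2Rw2
Complete open branch: countermodel on an S4-frame, so not valid in S4, nor in K, T (the same frame is also a K-frame and a T-frame).
S5-tableau for the negation ~(~[](p -> ~q) -> []~[](p -> ~q)):
1. ~(~[](p -> ~q) -> []~[](p -> ~q)), w0
2. ~[](p -> ~q), w0
3. ~[]~[](p -> ~q), w0
4. ~(p -> ~q), w1
5. p, w1
6. q, w1
7. [](p -> ~q), w2
8. p -> ~q, w0
9. p -> ~q, w1
10. p -> ~q, w2
11. ~q, w0
12. ~q, w1
Accessibility: w0Rw0, w0Rw1, w0Rw2, w1Rw0, w1Rw1, w1Rw2, w2Rw0, w2Rw1, w2Rw2
Branch closes: q and ~q both at w1.
Every branch closes (one shown): valid in S5.

S5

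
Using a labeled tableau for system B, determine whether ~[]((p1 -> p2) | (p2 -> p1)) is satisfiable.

Unsatisfiable

1. ~[]((p1 -> p2) | (p2 -> p1)), 0
2. ~((p1 -> p2) | (p2 -> p1)), 1
3. ~(p1 -> p2), 1
4. ~(p2 -> p1), 1
5. p1, 1
6. ~p2, 1
7. p2, 1
8. ~p1, 1
Accessibility: 0R0, 0R1, 1R0, 1R1
Branch closes: p2 and ~p2 both at 1.
Every branch closes; the branch above is one of them.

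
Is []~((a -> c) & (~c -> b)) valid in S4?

Not valid

Tableau for the negation ~[]~((a -> c) & (~c -> b)):
1. ~[]~((a -> c) & (~c -> b)), 0
2. (a -> c) & (~c -> b), 1
3. a -> c, 1
4. ~c -> b, 1
5. c, 1
6. b, 1
Accessibility: 0R0, 0R1, 1R1
The negation has an open branch (countermodel exists).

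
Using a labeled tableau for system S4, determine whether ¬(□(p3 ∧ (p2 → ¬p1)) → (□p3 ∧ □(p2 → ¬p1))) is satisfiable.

1. ¬(□(p3 ∧ (p2 → ¬p1)) → (□p3 ∧ □(p2 → ¬p1))), 0
2. □(p3 ∧ (p2 → ¬p1)), 0
3. ¬(□p3 ∧ □(p2 → ¬p1)), 0
4. p3 ∧ (p2 → ¬p1), 0
5. p3, 0
6. p2 → ¬p1, 0
7. ¬□(p2 → ¬p1), 0
8. ¬p1, 0
9. ¬(p2 → ¬p1), 1
10. p2, 1
11. p1, 1
12. p3 ∧ (p2 → ¬p1), 1
13. p3, 1
14. p2 → ¬p1, 1
15. ¬p1, 1
Accessibility: 0R0, 0R1, 1R1
Branch closes: p1 and ¬p1 both at 1.
Every branch closes; the branch above is one of them.

Unsatisfiable (every branch closes)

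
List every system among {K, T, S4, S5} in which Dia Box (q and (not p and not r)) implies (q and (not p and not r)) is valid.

S5-tableau for the negation not (Dia Box (q and (not p and not r)) implies (q and (not p and not r))):
1. not (Dia Box (q and (not p and not r)) implies (q and (not p and not r))), u
2. Dia Box (q and (not p and not r)), u
3. not (q and (not p and not r)), u
4. not (not p and not r), u
5. r, u
6. Box (q and (not p and not r)), v
7. q and (not p and not r), u
8. q, u
9. not p and not r, u
10. not p, u
11. not r, u
Accessibility: uRu, uRv, vRu, vRv
Branch closes: r and not r both at u.
Every branch closes (one shown): valid in S5.
S4-tableau for the negation not (Dia Box (q and (not p and not r)) implies (q and (not p and not r))):
1. not (Dia Box (q and (not p and not r)) implies (q and (not p and not r))), u
2. Dia Box (q and (not p and not r)), u
3. not (q and (not p and not r)), u
4. not (not p and not r), u
5. r, u
6. Box (q and (not p and not r)), v
7. q and (not p and not r), v
8. q, v
9. not p and not r, v
10. not p, v
11. not r, v
Accessibility: uRu, uRv, vRv
Complete open branch: countermodel on an S4-frame, so not valid in S4, nor in K, T (the same frame is also a K-frame and a T-frame).

S5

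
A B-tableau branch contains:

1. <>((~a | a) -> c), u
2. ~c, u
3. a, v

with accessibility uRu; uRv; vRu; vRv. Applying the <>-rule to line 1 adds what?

a fresh world w with uRw, and (~a | a) -> c at w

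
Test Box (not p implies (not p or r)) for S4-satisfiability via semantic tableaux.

Satisfiable

1. Box (not p implies (not p or r)), u
2. not p implies (not p or r), u
3. not p or r, u
4. r, u
Accessibility: uRu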